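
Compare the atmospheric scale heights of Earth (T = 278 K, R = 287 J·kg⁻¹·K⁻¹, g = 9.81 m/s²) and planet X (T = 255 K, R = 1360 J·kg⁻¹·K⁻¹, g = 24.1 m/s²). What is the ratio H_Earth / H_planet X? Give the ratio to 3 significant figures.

H = RT/g for each body.
H_Earth = 287 × 278 / 9.81 = 8133.1 m.
H_planet X = 1360 × 255 / 24.1 = 14390 m.
H_Earth/H_planet X = 8133.1/14390 = 0.56519.

H_Earth/H_planet X ≈ 0.565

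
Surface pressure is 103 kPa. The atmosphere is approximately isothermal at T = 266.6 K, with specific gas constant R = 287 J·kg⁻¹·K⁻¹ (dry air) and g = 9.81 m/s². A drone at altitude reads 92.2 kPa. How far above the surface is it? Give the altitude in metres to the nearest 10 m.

Scale height: H = RT/g = 287 × 266.6 / 9.81 = 7799.6 m.
Invert the barometric formula: z = H ln(P₀/P).
P₀/P = 103/92.2 = 1.1171; ln(1.1171) = 0.11074.
z = 7799.6 × 0.11074 = 863.73 m.

z ≈ 860 m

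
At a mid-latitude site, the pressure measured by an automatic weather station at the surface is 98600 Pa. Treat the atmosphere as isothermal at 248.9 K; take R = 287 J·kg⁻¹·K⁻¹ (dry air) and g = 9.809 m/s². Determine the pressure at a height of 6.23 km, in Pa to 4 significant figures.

P ≈ 41910 Pa

Scale height: H = RT/g = 287 × 248.9 / 9.809 = 7282.5 m.
Barometric formula: P = P₀ exp(−z/H).
z/H = 6230.0/7282.5 = 0.85548; exp(−0.85548) = 0.42508.
P = 98600 × 0.42508 = 41913 Pa.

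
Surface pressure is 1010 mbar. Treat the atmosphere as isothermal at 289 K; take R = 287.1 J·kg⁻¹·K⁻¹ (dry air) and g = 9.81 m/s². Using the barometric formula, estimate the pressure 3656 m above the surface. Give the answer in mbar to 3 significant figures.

P ≈ 656 mbar

Scale height: H = RT/g = 287.1 × 289 / 9.81 = 8457.9 m.
Barometric formula: P = P₀ exp(−z/H).
z/H = 3656.0/8457.9 = 0.43226; exp(−0.43226) = 0.64904.
P = 1010 × 0.64904 = 655.53 mbar.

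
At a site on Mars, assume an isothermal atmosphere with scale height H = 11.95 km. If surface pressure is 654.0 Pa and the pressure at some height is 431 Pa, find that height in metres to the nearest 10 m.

z ≈ 4980 m

Invert the barometric formula: z = H ln(P₀/P).
P₀/P = 654.0/431 = 1.5174; ln(1.5174) = 0.41700.
z = 11950 × 0.41700 = 4983.1 m.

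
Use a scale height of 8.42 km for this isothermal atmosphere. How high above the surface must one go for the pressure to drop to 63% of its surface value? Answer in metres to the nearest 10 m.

Set P/P₀ = exp(−z/H) = 0.63, so z = −H ln(0.63).
−ln(0.63) = 0.46204; z = 8420.0 × 0.46204 = 3890.4 m.

z ≈ 3890 m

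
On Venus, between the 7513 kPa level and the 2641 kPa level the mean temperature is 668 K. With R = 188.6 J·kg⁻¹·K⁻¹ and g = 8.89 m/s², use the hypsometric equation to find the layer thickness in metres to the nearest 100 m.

Δz ≈ 14800 m

Hypsometric equation: Δz = (R T̄/g) ln(P₁/P₂).
R T̄/g = 188.6 × 668 / 8.89 = 14172 m.
ln(7513/2641) = ln(2.8448) = 1.0455.
Δz = 14172 × 1.0455 = 14817 m.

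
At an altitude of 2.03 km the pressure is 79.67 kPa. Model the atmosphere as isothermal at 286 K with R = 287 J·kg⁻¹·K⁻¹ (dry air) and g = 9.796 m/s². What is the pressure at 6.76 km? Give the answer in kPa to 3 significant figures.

Scale height: H = RT/g = 287 × 286 / 9.796 = 8379.1 m.
Between two levels, P₂ = P₁ exp(−Δz/H) with Δz = z₂ − z₁.
Δz = 6760.0 − 2030.0 = 4730.0 m; Δz/H = 4730.0/8379.1 = 0.56450.
P₂ = 79.67 × exp(−0.56450) = 79.67 × 0.56864 = 45.304 kPa.

P ≈ 45.3 kPa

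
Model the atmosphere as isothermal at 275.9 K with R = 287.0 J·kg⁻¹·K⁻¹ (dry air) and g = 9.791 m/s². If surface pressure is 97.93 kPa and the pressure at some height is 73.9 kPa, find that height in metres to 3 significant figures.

z ≈ 2280 m

Scale height: H = RT/g = 287.0 × 275.9 / 9.791 = 8087.4 m.
Invert the barometric formula: z = H ln(P₀/P).
P₀/P = 97.93/73.9 = 1.3252; ln(1.3252) = 0.28156.
z = 8087.4 × 0.28156 = 2277.1 m.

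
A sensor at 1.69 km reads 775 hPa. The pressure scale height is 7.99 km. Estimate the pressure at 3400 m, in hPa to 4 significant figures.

Between two levels, P₂ = P₁ exp(−Δz/H) with Δz = z₂ − z₁.
Δz = 3400.0 − 1690.0 = 1710.0 m; Δz/H = 1710.0/7990.0 = 0.21402.
P₂ = 775 × exp(−0.21402) = 775 × 0.80733 = 625.68 hPa.

P ≈ 625.7 hPa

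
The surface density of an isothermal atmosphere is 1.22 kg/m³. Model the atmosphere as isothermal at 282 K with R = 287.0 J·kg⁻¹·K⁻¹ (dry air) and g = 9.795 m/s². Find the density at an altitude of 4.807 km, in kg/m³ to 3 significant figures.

Scale height: H = RT/g = 287.0 × 282 / 9.795 = 8262.8 m.
In an isothermal atmosphere, density decays like pressure: ρ = ρ₀ exp(−z/H).
z/H = 4807.0/8262.8 = 0.58176; exp(−0.58176) = 0.55891.
ρ = 1.22 × 0.55891 = 0.68187 kg/m³.

ρ ≈ 0.682 kg/m³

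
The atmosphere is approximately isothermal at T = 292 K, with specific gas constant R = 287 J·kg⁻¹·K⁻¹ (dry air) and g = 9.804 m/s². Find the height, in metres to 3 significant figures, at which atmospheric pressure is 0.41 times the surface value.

Scale height: H = RT/g = 287 × 292 / 9.804 = 8547.9 m.
Set P/P₀ = exp(−z/H) = 0.41, so z = −H ln(0.41).
−ln(0.41) = 0.89160; z = 8547.9 × 0.89160 = 7621.3 m.

z ≈ 7620 m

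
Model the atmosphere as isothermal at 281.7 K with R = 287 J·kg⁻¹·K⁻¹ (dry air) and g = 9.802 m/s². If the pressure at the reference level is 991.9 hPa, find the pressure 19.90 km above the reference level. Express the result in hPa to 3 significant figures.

Scale height: H = RT/g = 287 × 281.7 / 9.802 = 8248.1 m.
Barometric formula: P = P₀ exp(−z/H).
z/H = 19900/8248.1 = 2.4127; exp(−2.4127) = 0.089573.
P = 991.9 × 0.089573 = 88.847 hPa.

P ≈ 88.8 hPa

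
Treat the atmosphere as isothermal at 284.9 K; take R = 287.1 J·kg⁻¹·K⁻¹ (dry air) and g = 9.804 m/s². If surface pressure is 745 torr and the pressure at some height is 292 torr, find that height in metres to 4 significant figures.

z ≈ 7814 m

Scale height: H = RT/g = 287.1 × 284.9 / 9.804 = 8343.0 m.
Invert the barometric formula: z = H ln(P₀/P).
P₀/P = 745/292 = 2.5514; ln(2.5514) = 0.93664.
z = 8343.0 × 0.93664 = 7814.4 m.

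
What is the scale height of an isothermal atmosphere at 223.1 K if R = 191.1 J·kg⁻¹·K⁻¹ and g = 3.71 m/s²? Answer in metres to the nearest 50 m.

H ≈ 11500 m

The scale height of an isothermal atmosphere is H = RT/g.
H = 191.1 × 223.1 / 3.71 = 42634/3.71 = 11492 m.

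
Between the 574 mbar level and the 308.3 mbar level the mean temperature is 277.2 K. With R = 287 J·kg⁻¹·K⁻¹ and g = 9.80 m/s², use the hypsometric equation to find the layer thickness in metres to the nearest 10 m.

Δz ≈ 5050 m

Hypsometric equation: Δz = (R T̄/g) ln(P₁/P₂).
R T̄/g = 287 × 277.2 / 9.80 = 8118.0 m.
ln(574/308.3) = ln(1.8618) = 0.62154.
Δz = 8118.0 × 0.62154 = 5045.7 m.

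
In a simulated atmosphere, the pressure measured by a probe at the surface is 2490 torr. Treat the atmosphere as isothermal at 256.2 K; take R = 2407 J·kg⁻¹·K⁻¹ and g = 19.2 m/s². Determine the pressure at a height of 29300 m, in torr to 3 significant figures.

P ≈ 1000 torr

Scale height: H = RT/g = 2407 × 256.2 / 19.2 = 32118 m.
Barometric formula: P = P₀ exp(−z/H).
z/H = 29300/32118 = 0.91226; exp(−0.91226) = 0.40162.
P = 2490 × 0.40162 = 1000.0 torr.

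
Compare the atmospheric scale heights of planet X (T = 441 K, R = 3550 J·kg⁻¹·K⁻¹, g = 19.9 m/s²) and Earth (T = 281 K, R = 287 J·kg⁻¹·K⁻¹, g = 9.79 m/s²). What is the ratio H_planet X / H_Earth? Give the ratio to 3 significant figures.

H = RT/g for each body.
H_planet X = 3550 × 441 / 19.9 = 78671 m.
H_Earth = 287 × 281 / 9.79 = 8237.7 m.
H_planet X/H_Earth = 78671/8237.7 = 9.5501.

H_planet X/H_Earth ≈ 9.55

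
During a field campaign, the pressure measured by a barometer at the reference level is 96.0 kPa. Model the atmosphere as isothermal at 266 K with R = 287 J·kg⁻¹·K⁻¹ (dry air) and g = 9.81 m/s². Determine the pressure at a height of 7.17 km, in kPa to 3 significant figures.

P ≈ 38.2 kPa

Scale height: H = RT/g = 287 × 266 / 9.81 = 7782.1 m.
Barometric formula: P = P₀ exp(−z/H).
z/H = 7170.0/7782.1 = 0.92135; exp(−0.92135) = 0.39798.
P = 96.0 × 0.39798 = 38.206 kPa.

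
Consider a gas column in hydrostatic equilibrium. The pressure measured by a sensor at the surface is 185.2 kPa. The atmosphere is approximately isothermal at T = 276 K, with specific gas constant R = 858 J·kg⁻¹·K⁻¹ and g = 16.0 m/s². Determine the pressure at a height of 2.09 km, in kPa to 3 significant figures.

Scale height: H = RT/g = 858 × 276 / 16.0 = 14800 m.
Barometric formula: P = P₀ exp(−z/H).
z/H = 2090.0/14800 = 0.14122; exp(−0.14122) = 0.86830.
P = 185.2 × 0.86830 = 160.81 kPa.

P ≈ 161 kPa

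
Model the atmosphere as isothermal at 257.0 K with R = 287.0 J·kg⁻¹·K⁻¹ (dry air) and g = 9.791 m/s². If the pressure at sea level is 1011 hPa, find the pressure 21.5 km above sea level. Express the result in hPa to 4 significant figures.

Scale height: H = RT/g = 287.0 × 257.0 / 9.791 = 7533.3 m.
Barometric formula: P = P₀ exp(−z/H).
z/H = 21500/7533.3 = 2.8540; exp(−2.8540) = 0.057613.
P = 1011 × 0.057613 = 58.247 hPa.

P ≈ 58.25 hPa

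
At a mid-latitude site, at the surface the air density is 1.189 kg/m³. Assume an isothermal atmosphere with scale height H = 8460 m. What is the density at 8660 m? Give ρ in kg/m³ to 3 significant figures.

In an isothermal atmosphere, density decays like pressure: ρ = ρ₀ exp(−z/H).
z/H = 8660.0/8460.0 = 1.0236; exp(−1.0236) = 0.35930.
ρ = 1.189 × 0.35930 = 0.42721 kg/m³.

ρ ≈ 0.427 kg/m³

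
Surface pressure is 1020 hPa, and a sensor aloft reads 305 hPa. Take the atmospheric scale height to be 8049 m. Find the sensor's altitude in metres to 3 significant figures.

Invert the barometric formula: z = H ln(P₀/P).
P₀/P = 1020/305 = 3.3443; ln(3.3443) = 1.2073.
z = 8049.0 × 1.2073 = 9717.6 m.

z ≈ 9720 m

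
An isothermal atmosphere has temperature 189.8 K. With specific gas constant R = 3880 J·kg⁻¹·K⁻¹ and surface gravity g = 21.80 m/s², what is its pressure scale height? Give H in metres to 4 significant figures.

The scale height of an isothermal atmosphere is H = RT/g.
H = 3880 × 189.8 / 21.80 = 736420/21.80 = 33781 m.

H ≈ 33780 m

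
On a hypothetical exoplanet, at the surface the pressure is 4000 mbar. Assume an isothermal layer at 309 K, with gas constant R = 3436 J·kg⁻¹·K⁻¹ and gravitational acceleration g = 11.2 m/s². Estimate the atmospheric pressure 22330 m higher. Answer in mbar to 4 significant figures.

P ≈ 3161 mbar

Scale height: H = RT/g = 3436 × 309 / 11.2 = 94797 m.
Barometric formula: P = P₀ exp(−z/H).
z/H = 22330/94797 = 0.23556; exp(−0.23556) = 0.79013.
P = 4000 × 0.79013 = 3160.5 mbar.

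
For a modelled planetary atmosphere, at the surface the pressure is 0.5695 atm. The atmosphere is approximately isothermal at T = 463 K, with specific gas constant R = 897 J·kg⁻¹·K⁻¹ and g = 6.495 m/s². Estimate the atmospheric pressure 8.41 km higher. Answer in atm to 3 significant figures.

P ≈ 0.499 atm

Scale height: H = RT/g = 897 × 463 / 6.495 = 63943 m.
Barometric formula: P = P₀ exp(−z/H).
z/H = 8410.0/63943 = 0.13152; exp(−0.13152) = 0.87676.
P = 0.5695 × 0.87676 = 0.49931 atm.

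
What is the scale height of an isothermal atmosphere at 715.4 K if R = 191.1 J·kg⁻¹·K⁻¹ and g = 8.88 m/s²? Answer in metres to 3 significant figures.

The scale height of an isothermal atmosphere is H = RT/g.
H = 191.1 × 715.4 / 8.88 = 136710/8.88 = 15395 m.

H ≈ 15400 m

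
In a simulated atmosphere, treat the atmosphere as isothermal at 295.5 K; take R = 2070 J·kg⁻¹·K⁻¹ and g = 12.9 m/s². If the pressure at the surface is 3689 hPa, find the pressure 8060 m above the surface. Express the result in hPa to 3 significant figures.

P ≈ 3110 hPa

Scale height: H = RT/g = 2070 × 295.5 / 12.9 = 47417 m.
Barometric formula: P = P₀ exp(−z/H).
z/H = 8060.0/47417 = 0.16998; exp(−0.16998) = 0.84368.
P = 3689 × 0.84368 = 3112.3 hPa.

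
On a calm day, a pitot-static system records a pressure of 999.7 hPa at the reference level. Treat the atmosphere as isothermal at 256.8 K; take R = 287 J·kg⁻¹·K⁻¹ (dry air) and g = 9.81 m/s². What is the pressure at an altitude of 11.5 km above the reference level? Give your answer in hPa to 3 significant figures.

Scale height: H = RT/g = 287 × 256.8 / 9.81 = 7512.9 m.
Barometric formula: P = P₀ exp(−z/H).
z/H = 11500/7512.9 = 1.5307; exp(−1.5307) = 0.21638.
P = 999.7 × 0.21638 = 216.32 hPa.

P ≈ 216 hPa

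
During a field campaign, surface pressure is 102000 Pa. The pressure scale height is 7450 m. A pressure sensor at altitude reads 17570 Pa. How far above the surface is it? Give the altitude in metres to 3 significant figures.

z ≈ 13100 m

Invert the barometric formula: z = H ln(P₀/P).
P₀/P = 102000/17570 = 5.8054; ln(5.8054) = 1.7588.
z = 7450.0 × 1.7588 = 13103 m.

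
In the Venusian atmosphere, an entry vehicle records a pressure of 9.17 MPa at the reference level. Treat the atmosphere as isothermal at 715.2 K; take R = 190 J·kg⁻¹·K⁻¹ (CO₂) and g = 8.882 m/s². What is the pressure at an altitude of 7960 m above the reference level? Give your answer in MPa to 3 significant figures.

Scale height: H = RT/g = 190 × 715.2 / 8.882 = 15299 m.
Barometric formula: P = P₀ exp(−z/H).
z/H = 7960.0/15299 = 0.52030; exp(−0.52030) = 0.59434.
P = 9.17 × 0.59434 = 5.4501 MPa.

P ≈ 5.45 MPa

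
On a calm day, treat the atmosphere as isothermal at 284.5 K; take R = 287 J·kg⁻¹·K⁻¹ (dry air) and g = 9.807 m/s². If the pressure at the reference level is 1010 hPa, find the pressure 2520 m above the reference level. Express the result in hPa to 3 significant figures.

P ≈ 746 hPa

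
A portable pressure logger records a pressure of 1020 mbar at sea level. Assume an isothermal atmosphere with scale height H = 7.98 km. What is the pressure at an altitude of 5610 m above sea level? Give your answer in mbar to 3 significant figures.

P ≈ 505 mbar

Barometric formula: P = P₀ exp(−z/H).
z/H = 5610.0/7980.0 = 0.70301; exp(−0.70301) = 0.49509.
P = 1020 × 0.49509 = 504.99 mbar.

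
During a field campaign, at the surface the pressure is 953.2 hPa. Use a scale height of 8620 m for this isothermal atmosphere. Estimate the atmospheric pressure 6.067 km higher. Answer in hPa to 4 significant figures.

P ≈ 471.5 hPa

Barometric formula: P = P₀ exp(−z/H).
z/H = 6067.0/8620.0 = 0.70383; exp(−0.70383) = 0.49469.
P = 953.2 × 0.49469 = 471.54 hPa.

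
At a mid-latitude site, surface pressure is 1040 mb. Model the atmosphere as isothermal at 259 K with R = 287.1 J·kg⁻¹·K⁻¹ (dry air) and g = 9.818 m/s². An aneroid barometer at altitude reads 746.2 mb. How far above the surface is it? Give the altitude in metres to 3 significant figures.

z ≈ 2510 m

Scale height: H = RT/g = 287.1 × 259 / 9.818 = 7573.7 m.
Invert the barometric formula: z = H ln(P₀/P).
P₀/P = 1040/746.2 = 1.3937; ln(1.3937) = 0.33196.
z = 7573.7 × 0.33196 = 2514.2 m.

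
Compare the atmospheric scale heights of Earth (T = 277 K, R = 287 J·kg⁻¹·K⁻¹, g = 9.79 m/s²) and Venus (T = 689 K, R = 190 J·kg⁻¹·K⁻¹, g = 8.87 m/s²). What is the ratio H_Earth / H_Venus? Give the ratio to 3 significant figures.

H_Earth/H_Venus ≈ 0.550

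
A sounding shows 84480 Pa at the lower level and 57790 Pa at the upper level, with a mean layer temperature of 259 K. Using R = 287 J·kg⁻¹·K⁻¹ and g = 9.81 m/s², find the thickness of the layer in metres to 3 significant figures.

Δz ≈ 2880 m

Hypsometric equation: Δz = (R T̄/g) ln(P₁/P₂).
R T̄/g = 287 × 259 / 9.81 = 7577.3 m.
ln(84480/57790) = ln(1.4618) = 0.37967.
Δz = 7577.3 × 0.37967 = 2876.9 m.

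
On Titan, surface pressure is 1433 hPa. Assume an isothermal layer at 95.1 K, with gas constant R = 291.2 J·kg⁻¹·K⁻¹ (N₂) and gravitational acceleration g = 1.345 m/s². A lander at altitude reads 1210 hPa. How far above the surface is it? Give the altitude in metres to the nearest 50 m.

Scale height: H = RT/g = 291.2 × 95.1 / 1.345 = 20590 m.
Invert the barometric formula: z = H ln(P₀/P).
P₀/P = 1433/1210 = 1.1843; ln(1.1843) = 0.16915.
z = 20590 × 0.16915 = 3482.8 m.

z ≈ 3500 m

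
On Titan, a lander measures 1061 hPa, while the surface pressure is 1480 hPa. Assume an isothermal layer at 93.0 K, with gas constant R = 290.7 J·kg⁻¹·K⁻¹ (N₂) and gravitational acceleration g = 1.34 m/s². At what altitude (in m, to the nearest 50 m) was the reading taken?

z ≈ 6700 m

Scale height: H = RT/g = 290.7 × 93.0 / 1.34 = 20175 m.
Invert the barometric formula: z = H ln(P₀/P).
P₀/P = 1480/1061 = 1.3949; ln(1.3949) = 0.33282.
z = 20175 × 0.33282 = 6714.6 m.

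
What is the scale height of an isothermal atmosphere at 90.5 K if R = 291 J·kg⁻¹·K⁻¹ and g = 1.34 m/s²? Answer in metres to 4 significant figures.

The scale height of an isothermal atmosphere is H = RT/g.
H = 291 × 90.5 / 1.34 = 26336/1.34 = 19654 m.

H ≈ 19650 m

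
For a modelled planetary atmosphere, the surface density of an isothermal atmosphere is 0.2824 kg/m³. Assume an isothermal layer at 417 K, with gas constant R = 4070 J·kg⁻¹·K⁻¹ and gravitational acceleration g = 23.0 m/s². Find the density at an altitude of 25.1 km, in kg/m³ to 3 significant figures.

Scale height: H = RT/g = 4070 × 417 / 23.0 = 73791 m.
In an isothermal atmosphere, density decays like pressure: ρ = ρ₀ exp(−z/H).
z/H = 25100/73791 = 0.34015; exp(−0.34015) = 0.71166.
ρ = 0.2824 × 0.71166 = 0.20097 kg/m³.

ρ ≈ 0.201 kg/m³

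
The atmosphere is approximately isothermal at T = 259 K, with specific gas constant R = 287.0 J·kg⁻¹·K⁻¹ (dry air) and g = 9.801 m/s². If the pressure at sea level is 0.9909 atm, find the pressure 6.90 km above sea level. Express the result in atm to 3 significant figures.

P ≈ 0.399 atm

Scale height: H = RT/g = 287.0 × 259 / 9.801 = 7584.2 m.
Barometric formula: P = P₀ exp(−z/H).
z/H = 6900.0/7584.2 = 0.90979; exp(−0.90979) = 0.40261.
P = 0.9909 × 0.40261 = 0.39895 atm.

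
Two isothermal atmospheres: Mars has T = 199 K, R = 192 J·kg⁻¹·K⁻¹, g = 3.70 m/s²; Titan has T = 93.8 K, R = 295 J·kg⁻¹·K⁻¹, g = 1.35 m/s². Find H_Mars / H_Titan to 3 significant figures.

H_Mars/H_Titan ≈ 0.504

H = RT/g for each body.
H_Mars = 192 × 199 / 3.70 = 10326 m.
H_Titan = 295 × 93.8 / 1.35 = 20497 m.
H_Mars/H_Titan = 10326/20497 = 0.50378.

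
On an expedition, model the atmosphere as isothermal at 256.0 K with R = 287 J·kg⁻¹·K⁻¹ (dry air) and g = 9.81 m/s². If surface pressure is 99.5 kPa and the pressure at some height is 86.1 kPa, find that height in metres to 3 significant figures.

z ≈ 1080 m

Scale height: H = RT/g = 287 × 256.0 / 9.81 = 7489.5 m.
Invert the barometric formula: z = H ln(P₀/P).
P₀/P = 99.5/86.1 = 1.1556; ln(1.1556) = 0.14462.
z = 7489.5 × 0.14462 = 1083.1 m.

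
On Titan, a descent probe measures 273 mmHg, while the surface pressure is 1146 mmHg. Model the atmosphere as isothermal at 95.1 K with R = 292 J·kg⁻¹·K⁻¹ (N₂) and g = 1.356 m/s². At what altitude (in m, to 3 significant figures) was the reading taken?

z ≈ 29400 m

Scale height: H = RT/g = 292 × 95.1 / 1.356 = 20479 m.
Invert the barometric formula: z = H ln(P₀/P).
P₀/P = 1146/273 = 4.1978; ln(4.1978) = 1.4346.
z = 20479 × 1.4346 = 29379 m.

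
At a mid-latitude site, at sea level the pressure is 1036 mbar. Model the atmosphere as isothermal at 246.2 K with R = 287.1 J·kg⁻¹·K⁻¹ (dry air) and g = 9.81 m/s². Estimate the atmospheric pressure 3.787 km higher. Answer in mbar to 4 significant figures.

Scale height: H = RT/g = 287.1 × 246.2 / 9.81 = 7205.3 m.
Barometric formula: P = P₀ exp(−z/H).
z/H = 3787.0/7205.3 = 0.52559; exp(−0.52559) = 0.59121.
P = 1036 × 0.59121 = 612.49 mbar.

P ≈ 612.5 mbar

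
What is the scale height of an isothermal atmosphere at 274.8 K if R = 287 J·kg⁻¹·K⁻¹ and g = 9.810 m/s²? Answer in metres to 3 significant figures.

H ≈ 8040 m

The scale height of an isothermal atmosphere is H = RT/g.
H = 287 × 274.8 / 9.810 = 78868/9.810 = 8039.6 m.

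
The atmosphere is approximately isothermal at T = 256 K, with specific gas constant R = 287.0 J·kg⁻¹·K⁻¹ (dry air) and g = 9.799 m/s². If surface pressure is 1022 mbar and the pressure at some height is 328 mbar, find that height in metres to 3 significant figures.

z ≈ 8520 m

Scale height: H = RT/g = 287.0 × 256 / 9.799 = 7497.9 m.
Invert the barometric formula: z = H ln(P₀/P).
P₀/P = 1022/328 = 3.1159; ln(3.1159) = 1.1365.
z = 7497.9 × 1.1365 = 8521.4 m.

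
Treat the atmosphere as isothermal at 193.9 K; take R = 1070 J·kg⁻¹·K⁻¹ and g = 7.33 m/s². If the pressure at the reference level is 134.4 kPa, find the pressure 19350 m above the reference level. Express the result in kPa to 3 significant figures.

Scale height: H = RT/g = 1070 × 193.9 / 7.33 = 28305 m.
Barometric formula: P = P₀ exp(−z/H).
z/H = 19350/28305 = 0.68362; exp(−0.68362) = 0.50479.
P = 134.4 × 0.50479 = 67.844 kPa.

P ≈ 67.8 kPa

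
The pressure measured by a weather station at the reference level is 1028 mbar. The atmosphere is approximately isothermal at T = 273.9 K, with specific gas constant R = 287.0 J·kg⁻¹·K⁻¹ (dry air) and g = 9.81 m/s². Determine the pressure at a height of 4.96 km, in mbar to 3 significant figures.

P ≈ 554 mbar

Scale height: H = RT/g = 287.0 × 273.9 / 9.81 = 8013.2 m.
Barometric formula: P = P₀ exp(−z/H).
z/H = 4960.0/8013.2 = 0.61898; exp(−0.61898) = 0.53849.
P = 1028 × 0.53849 = 553.57 mbar.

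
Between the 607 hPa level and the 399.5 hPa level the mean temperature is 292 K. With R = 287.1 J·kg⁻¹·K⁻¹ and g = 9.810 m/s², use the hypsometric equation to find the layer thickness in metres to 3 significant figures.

Hypsometric equation: Δz = (R T̄/g) ln(P₁/P₂).
R T̄/g = 287.1 × 292 / 9.810 = 8545.7 m.
ln(607/399.5) = ln(1.5194) = 0.41832.
Δz = 8545.7 × 0.41832 = 3574.8 m.

Δz ≈ 3570 m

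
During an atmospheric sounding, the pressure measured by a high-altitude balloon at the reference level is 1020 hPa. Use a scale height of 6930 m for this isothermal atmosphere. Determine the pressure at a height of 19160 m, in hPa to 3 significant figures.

Barometric formula: P = P₀ exp(−z/H).
z/H = 19160/6930.0 = 2.7648; exp(−2.7648) = 0.062989.
P = 1020 × 0.062989 = 64.249 hPa.

P ≈ 64.2 hPa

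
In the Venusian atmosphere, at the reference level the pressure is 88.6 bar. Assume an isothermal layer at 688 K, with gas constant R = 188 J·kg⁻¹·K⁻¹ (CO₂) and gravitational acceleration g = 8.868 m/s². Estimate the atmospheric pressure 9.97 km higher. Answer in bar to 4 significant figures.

Scale height: H = RT/g = 188 × 688 / 8.868 = 14585 m.
Barometric formula: P = P₀ exp(−z/H).
z/H = 9970.0/14585 = 0.68358; exp(−0.68358) = 0.50481.
P = 88.6 × 0.50481 = 44.726 bar.

P ≈ 44.73 bar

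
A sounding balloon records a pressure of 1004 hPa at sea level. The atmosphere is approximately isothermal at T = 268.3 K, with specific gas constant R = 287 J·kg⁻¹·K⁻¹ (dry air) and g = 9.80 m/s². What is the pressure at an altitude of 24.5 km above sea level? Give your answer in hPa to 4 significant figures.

P ≈ 44.42 hPa

Scale height: H = RT/g = 287 × 268.3 / 9.80 = 7857.4 m.
Barometric formula: P = P₀ exp(−z/H).
z/H = 24500/7857.4 = 3.1181; exp(−3.1181) = 0.044241.
P = 1004 × 0.044241 = 44.418 hPa.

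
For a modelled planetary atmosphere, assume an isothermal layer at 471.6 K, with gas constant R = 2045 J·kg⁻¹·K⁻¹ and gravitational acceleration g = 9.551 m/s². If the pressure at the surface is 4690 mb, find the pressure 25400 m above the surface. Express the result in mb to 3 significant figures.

P ≈ 3650 mb

Scale height: H = RT/g = 2045 × 471.6 / 9.551 = 100980 m.
Barometric formula: P = P₀ exp(−z/H).
z/H = 25400/100980 = 0.25153; exp(−0.25153) = 0.77761.
P = 4690 × 0.77761 = 3647.0 mb.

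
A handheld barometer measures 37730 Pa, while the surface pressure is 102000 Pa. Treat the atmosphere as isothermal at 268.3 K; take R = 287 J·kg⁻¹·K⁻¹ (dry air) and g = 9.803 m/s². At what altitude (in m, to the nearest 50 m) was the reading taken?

Scale height: H = RT/g = 287 × 268.3 / 9.803 = 7855.0 m.
Invert the barometric formula: z = H ln(P₀/P).
P₀/P = 102000/37730 = 2.7034; ln(2.7034) = 0.99451.
z = 7855.0 × 0.99451 = 7811.9 m.

z ≈ 7800 m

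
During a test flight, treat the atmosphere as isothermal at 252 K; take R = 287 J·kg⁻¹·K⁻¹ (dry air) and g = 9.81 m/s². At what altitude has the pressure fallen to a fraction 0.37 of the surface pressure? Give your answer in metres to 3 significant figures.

z ≈ 7330 m

Scale height: H = RT/g = 287 × 252 / 9.81 = 7372.5 m.
Set P/P₀ = exp(−z/H) = 0.37, so z = −H ln(0.37).
−ln(0.37) = 0.99425; z = 7372.5 × 0.99425 = 7330.1 m.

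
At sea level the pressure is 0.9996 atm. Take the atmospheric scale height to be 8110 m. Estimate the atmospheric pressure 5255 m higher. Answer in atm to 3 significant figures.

P ≈ 0.523 atm

Barometric formula: P = P₀ exp(−z/H).
z/H = 5255.0/8110.0 = 0.64797; exp(−0.64797) = 0.52311.
P = 0.9996 × 0.52311 = 0.52290 atm.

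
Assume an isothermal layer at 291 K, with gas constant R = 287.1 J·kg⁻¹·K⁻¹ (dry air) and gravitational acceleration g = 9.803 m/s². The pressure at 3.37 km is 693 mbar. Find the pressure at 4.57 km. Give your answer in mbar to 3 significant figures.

P ≈ 602 mbar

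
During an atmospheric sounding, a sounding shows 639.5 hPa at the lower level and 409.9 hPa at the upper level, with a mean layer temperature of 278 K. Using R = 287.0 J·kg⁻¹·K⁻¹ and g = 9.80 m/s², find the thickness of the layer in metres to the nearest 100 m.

Hypsometric equation: Δz = (R T̄/g) ln(P₁/P₂).
R T̄/g = 287.0 × 278 / 9.80 = 8141.4 m.
ln(639.5/409.9) = ln(1.5601) = 0.44475.
Δz = 8141.4 × 0.44475 = 3620.9 m.

Δz ≈ 3600 m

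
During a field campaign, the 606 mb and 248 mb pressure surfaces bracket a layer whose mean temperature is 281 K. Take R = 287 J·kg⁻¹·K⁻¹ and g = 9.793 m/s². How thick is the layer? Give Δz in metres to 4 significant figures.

Δz ≈ 7358 m

Hypsometric equation: Δz = (R T̄/g) ln(P₁/P₂).
R T̄/g = 287 × 281 / 9.793 = 8235.2 m.
ln(606/248) = ln(2.4435) = 0.89343.
Δz = 8235.2 × 0.89343 = 7357.6 m.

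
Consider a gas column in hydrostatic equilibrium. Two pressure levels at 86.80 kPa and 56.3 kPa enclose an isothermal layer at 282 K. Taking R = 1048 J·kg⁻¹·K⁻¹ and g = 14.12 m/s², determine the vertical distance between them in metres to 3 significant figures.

Hypsometric equation: Δz = (R T̄/g) ln(P₁/P₂).
R T̄/g = 1048 × 282 / 14.12 = 20930 m.
ln(86.80/56.3) = ln(1.5417) = 0.43289.
Δz = 20930 × 0.43289 = 9060.4 m.

Δz ≈ 9060 m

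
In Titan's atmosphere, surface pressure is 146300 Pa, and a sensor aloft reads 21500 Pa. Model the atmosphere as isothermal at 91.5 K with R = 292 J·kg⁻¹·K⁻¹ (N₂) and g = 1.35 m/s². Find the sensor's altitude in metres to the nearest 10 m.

z ≈ 37950 m

Scale height: H = RT/g = 292 × 91.5 / 1.35 = 19791 m.
Invert the barometric formula: z = H ln(P₀/P).
P₀/P = 146300/21500 = 6.8047; ln(6.8047) = 1.9176.
z = 19791 × 1.9176 = 37951 m.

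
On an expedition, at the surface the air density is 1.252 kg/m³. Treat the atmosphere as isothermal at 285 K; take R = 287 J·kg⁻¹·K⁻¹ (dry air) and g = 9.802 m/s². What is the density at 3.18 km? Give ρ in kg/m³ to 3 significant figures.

Scale height: H = RT/g = 287 × 285 / 9.802 = 8344.7 m.
In an isothermal atmosphere, density decays like pressure: ρ = ρ₀ exp(−z/H).
z/H = 3180.0/8344.7 = 0.38108; exp(−0.38108) = 0.68312.
ρ = 1.252 × 0.68312 = 0.85527 kg/m³.

ρ ≈ 0.855 kg/m³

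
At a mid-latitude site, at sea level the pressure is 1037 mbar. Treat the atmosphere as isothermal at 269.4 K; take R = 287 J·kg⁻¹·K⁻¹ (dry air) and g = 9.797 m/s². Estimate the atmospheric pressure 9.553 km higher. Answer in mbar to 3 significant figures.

P ≈ 309 mbar

Scale height: H = RT/g = 287 × 269.4 / 9.797 = 7892.0 m.
Barometric formula: P = P₀ exp(−z/H).
z/H = 9553.0/7892.0 = 1.2105; exp(−1.2105) = 0.29805.
P = 1037 × 0.29805 = 309.08 mbar.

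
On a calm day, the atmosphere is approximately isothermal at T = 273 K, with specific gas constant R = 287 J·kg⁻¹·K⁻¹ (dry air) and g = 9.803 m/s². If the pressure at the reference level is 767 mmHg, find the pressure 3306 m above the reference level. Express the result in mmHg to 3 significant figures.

Scale height: H = RT/g = 287 × 273 / 9.803 = 7992.6 m.
Barometric formula: P = P₀ exp(−z/H).
z/H = 3306.0/7992.6 = 0.41363; exp(−0.41363) = 0.66125.
P = 767 × 0.66125 = 507.18 mmHg.

P ≈ 507 mmHg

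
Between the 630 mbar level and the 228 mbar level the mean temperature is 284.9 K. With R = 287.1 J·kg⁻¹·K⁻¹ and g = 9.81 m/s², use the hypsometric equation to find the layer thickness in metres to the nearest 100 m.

Δz ≈ 8500 m

Hypsometric equation: Δz = (R T̄/g) ln(P₁/P₂).
R T̄/g = 287.1 × 284.9 / 9.81 = 8337.9 m.
ln(630/228) = ln(2.7632) = 1.0164.
Δz = 8337.9 × 1.0164 = 8474.6 m.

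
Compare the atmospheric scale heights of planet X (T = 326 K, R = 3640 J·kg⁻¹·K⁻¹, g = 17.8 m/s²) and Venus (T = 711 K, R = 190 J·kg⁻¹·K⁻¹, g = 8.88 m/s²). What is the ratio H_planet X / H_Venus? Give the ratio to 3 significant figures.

H = RT/g for each body.
H_planet X = 3640 × 326 / 17.8 = 66665 m.
H_Venus = 190 × 711 / 8.88 = 15213 m.
H_planet X/H_Venus = 66665/15213 = 4.3821.

H_planet X/H_Venus ≈ 4.38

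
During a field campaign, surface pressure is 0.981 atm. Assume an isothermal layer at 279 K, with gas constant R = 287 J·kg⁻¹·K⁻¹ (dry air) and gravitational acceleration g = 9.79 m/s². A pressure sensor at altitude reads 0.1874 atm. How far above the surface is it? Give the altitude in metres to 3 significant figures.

Scale height: H = RT/g = 287 × 279 / 9.79 = 8179.1 m.
Invert the barometric formula: z = H ln(P₀/P).
P₀/P = 0.981/0.1874 = 5.2348; ln(5.2348) = 1.6553.
z = 8179.1 × 1.6553 = 13539 m.

z ≈ 13500 m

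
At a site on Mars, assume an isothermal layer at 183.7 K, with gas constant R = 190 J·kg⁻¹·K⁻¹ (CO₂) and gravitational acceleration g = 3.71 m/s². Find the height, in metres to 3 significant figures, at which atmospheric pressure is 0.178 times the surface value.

Scale height: H = RT/g = 190 × 183.7 / 3.71 = 9407.8 m.
Set P/P₀ = exp(−z/H) = 0.178, so z = −H ln(0.178).
−ln(0.178) = 1.7260; z = 9407.8 × 1.7260 = 16238 m.

z ≈ 16200 m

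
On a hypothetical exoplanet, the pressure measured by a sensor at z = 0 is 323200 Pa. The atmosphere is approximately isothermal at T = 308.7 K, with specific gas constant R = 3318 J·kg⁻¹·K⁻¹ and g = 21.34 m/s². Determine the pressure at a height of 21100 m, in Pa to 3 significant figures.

P ≈ 208000 Pa

Scale height: H = RT/g = 3318 × 308.7 / 21.34 = 47997 m.
Barometric formula: P = P₀ exp(−z/H).
z/H = 21100/47997 = 0.43961; exp(−0.43961) = 0.64429.
P = 323200 × 0.64429 = 208230 Pa.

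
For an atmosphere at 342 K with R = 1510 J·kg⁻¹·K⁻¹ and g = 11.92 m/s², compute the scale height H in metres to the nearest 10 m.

H ≈ 43320 m

The scale height of an isothermal atmosphere is H = RT/g.
H = 1510 × 342 / 11.92 = 516420/11.92 = 43324 m.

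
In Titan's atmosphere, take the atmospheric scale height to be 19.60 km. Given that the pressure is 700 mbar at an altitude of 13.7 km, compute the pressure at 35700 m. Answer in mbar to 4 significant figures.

P ≈ 227.8 mbar

Between two levels, P₂ = P₁ exp(−Δz/H) with Δz = z₂ − z₁.
Δz = 35700 − 13700 = 22000 m; Δz/H = 22000/19600 = 1.1224.
P₂ = 700 × exp(−1.1224) = 700 × 0.32550 = 227.85 mbar.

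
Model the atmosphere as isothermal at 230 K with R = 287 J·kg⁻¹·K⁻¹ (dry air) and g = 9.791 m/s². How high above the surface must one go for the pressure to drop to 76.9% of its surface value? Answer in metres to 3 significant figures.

z ≈ 1770 m

Scale height: H = RT/g = 287 × 230 / 9.791 = 6741.9 m.
Set P/P₀ = exp(−z/H) = 0.769, so z = −H ln(0.769).
−ln(0.769) = 0.26266; z = 6741.9 × 0.26266 = 1770.8 m.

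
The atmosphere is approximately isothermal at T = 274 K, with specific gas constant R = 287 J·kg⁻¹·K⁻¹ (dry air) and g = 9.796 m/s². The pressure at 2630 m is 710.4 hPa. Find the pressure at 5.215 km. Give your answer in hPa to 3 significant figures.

Scale height: H = RT/g = 287 × 274 / 9.796 = 8027.6 m.
Between two levels, P₂ = P₁ exp(−Δz/H) with Δz = z₂ − z₁.
Δz = 5215.0 − 2630.0 = 2585.0 m; Δz/H = 2585.0/8027.6 = 0.32201.
P₂ = 710.4 × exp(−0.32201) = 710.4 × 0.72469 = 514.82 hPa.

P ≈ 515 hPa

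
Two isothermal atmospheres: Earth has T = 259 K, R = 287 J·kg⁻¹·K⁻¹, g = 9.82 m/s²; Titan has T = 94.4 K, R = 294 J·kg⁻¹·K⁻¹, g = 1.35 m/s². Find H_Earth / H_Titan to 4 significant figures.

H_Earth/H_Titan ≈ 0.3682

H = RT/g for each body.
H_Earth = 287 × 259 / 9.82 = 7569.6 m.
H_Titan = 294 × 94.4 / 1.35 = 20558 m.
H_Earth/H_Titan = 7569.6/20558 = 0.36821.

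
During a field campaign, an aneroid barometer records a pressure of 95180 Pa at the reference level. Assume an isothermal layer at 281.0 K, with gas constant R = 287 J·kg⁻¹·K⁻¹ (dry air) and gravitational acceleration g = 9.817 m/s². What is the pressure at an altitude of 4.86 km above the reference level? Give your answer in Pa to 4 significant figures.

P ≈ 52680 Pa

Scale height: H = RT/g = 287 × 281.0 / 9.817 = 8215.0 m.
Barometric formula: P = P₀ exp(−z/H).
z/H = 4860.0/8215.0 = 0.59160; exp(−0.59160) = 0.55344.
P = 95180 × 0.55344 = 52676 Pa.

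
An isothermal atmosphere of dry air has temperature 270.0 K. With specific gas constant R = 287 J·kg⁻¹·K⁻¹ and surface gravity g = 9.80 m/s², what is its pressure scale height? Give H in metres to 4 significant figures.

H ≈ 7907 m

The scale height of an isothermal atmosphere is H = RT/g.
H = 287 × 270.0 / 9.80 = 77490/9.80 = 7907.1 m.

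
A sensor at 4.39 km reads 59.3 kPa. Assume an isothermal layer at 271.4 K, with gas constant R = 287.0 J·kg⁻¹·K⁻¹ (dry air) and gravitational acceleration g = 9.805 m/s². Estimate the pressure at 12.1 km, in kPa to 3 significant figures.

Scale height: H = RT/g = 287.0 × 271.4 / 9.805 = 7944.1 m.
Between two levels, P₂ = P₁ exp(−Δz/H) with Δz = z₂ − z₁.
Δz = 12100 − 4390.0 = 7710.0 m; Δz/H = 7710.0/7944.1 = 0.97053.
P₂ = 59.3 × exp(−0.97053) = 59.3 × 0.37888 = 22.468 kPa.

P ≈ 22.5 kPa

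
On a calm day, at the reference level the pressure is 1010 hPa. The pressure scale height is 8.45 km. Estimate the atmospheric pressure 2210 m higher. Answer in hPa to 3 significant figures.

Barometric formula: P = P₀ exp(−z/H).
z/H = 2210.0/8450.0 = 0.26154; exp(−0.26154) = 0.76987.
P = 1010 × 0.76987 = 777.57 hPa.

P ≈ 778 hPa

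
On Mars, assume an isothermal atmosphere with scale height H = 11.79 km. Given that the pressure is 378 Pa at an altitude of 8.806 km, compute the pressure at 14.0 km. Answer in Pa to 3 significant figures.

P ≈ 243 Pa

Between two levels, P₂ = P₁ exp(−Δz/H) with Δz = z₂ − z₁.
Δz = 14000 − 8806.0 = 5194.0 m; Δz/H = 5194.0/11790 = 0.44054.
P₂ = 378 × exp(−0.44054) = 378 × 0.64369 = 243.31 Pa.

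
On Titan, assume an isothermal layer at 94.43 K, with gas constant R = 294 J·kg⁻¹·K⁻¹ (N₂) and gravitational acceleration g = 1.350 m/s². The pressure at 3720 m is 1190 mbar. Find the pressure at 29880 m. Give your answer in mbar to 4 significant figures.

P ≈ 333.5 mbar

Scale height: H = RT/g = 294 × 94.43 / 1.350 = 20565 m.
Between two levels, P₂ = P₁ exp(−Δz/H) with Δz = z₂ − z₁.
Δz = 29880 − 3720.0 = 26160 m; Δz/H = 26160/20565 = 1.2721.
P₂ = 1190 × exp(−1.2721) = 1190 × 0.28024 = 333.49 mbar.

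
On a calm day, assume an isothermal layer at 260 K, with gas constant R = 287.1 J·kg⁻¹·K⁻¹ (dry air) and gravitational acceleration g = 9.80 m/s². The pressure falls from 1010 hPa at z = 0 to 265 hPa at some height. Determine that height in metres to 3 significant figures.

Scale height: H = RT/g = 287.1 × 260 / 9.80 = 7616.9 m.
Invert the barometric formula: z = H ln(P₀/P).
P₀/P = 1010/265 = 3.8113; ln(3.8113) = 1.3380.
z = 7616.9 × 1.3380 = 10191 m.

z ≈ 10200 m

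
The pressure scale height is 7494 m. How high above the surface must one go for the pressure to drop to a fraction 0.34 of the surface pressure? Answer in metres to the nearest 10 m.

Set P/P₀ = exp(−z/H) = 0.34, so z = −H ln(0.34).
−ln(0.34) = 1.0788; z = 7494.0 × 1.0788 = 8084.5 m.

z ≈ 8080 m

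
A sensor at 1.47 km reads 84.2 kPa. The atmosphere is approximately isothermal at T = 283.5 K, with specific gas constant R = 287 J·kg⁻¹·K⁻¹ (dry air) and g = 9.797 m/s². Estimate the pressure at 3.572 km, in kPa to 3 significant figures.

Scale height: H = RT/g = 287 × 283.5 / 9.797 = 8305.0 m.
Between two levels, P₂ = P₁ exp(−Δz/H) with Δz = z₂ − z₁.
Δz = 3572.0 − 1470.0 = 2102.0 m; Δz/H = 2102.0/8305.0 = 0.25310.
P₂ = 84.2 × exp(−0.25310) = 84.2 × 0.77639 = 65.372 kPa.

P ≈ 65.4 kPa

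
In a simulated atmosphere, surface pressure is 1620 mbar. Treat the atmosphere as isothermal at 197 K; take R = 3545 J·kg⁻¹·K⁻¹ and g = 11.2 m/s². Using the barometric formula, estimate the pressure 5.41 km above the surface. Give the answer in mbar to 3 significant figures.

Scale height: H = RT/g = 3545 × 197 / 11.2 = 62354 m.
Barometric formula: P = P₀ exp(−z/H).
z/H = 5410.0/62354 = 0.086763; exp(−0.086763) = 0.91689.
P = 1620 × 0.91689 = 1485.4 mbar.

P ≈ 1490 mbar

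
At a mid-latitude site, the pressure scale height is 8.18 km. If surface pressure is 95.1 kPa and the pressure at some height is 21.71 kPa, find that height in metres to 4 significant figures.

z ≈ 12080 m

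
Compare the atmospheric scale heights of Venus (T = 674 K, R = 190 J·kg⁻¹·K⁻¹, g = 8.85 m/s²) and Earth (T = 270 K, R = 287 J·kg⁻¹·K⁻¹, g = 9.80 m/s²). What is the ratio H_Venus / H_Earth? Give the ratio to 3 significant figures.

H = RT/g for each body.
H_Venus = 190 × 674 / 8.85 = 14470 m.
H_Earth = 287 × 270 / 9.80 = 7907.1 m.
H_Venus/H_Earth = 14470/7907.1 = 1.8300.

H_Venus/H_Earth ≈ 1.83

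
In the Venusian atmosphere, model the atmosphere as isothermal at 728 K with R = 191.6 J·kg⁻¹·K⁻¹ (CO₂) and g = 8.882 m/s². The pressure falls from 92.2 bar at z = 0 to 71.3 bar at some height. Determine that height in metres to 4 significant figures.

Scale height: H = RT/g = 191.6 × 728 / 8.882 = 15704 m.
Invert the barometric formula: z = H ln(P₀/P).
P₀/P = 92.2/71.3 = 1.2931; ln(1.2931) = 0.25704.
z = 15704 × 0.25704 = 4036.6 m.

z ≈ 4037 m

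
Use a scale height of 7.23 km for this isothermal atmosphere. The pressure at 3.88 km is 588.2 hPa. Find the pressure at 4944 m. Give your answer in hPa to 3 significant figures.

Between two levels, P₂ = P₁ exp(−Δz/H) with Δz = z₂ − z₁.
Δz = 4944.0 − 3880.0 = 1064.0 m; Δz/H = 1064.0/7230.0 = 0.14716.
P₂ = 588.2 × exp(−0.14716) = 588.2 × 0.86316 = 507.71 hPa.

P ≈ 508 hPa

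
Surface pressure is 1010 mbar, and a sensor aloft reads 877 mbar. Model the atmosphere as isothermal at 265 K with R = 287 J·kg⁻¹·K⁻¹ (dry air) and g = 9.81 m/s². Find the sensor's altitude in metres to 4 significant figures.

z ≈ 1095 m

Scale height: H = RT/g = 287 × 265 / 9.81 = 7752.8 m.
Invert the barometric formula: z = H ln(P₀/P).
P₀/P = 1010/877 = 1.1517; ln(1.1517) = 0.14124.
z = 7752.8 × 0.14124 = 1095.0 m.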